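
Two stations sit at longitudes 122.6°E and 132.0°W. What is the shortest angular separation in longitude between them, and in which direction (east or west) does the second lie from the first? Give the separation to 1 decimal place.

105.4° east

Raw difference: -132.0 − 122.6 = -254.6°.
Normalise into (−180°, 180°]: -254.6° + 360° = 105.4°.
Positive ⇒ the second point lies to the east; separation 105.4°.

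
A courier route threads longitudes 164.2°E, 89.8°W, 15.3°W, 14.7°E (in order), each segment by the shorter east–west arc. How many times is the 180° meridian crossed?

1

Leg 1: +164.2° → -89.8°, shortest Δλ = 106.0° (east) — crosses 180°.
Leg 2: -89.8° → -15.3°, shortest Δλ = 74.5° (east) — does not cross 180°.
Leg 3: -15.3° → +14.7°, shortest Δλ = 30.0° (east) — does not cross 180°.
Total crossings: 1.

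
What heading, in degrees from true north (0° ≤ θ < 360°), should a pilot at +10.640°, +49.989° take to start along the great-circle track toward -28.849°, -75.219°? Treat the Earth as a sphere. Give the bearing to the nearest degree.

242°

Δλ = -75.219 − 49.989 = -125.208°.
θ = atan2( sin Δλ · cos φ₂ , cos φ₁ · sin φ₂ − sin φ₁ · cos φ₂ · cos Δλ )
  = atan2(-0.71566, -0.38097) = -118.028° → normalised to [0°, 360°): 241.972°.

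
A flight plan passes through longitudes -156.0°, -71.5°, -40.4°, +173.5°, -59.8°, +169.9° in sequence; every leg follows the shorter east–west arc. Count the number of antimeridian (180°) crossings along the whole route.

Leg 1: -156.0° → -71.5°, shortest Δλ = 84.5° (east) — does not cross 180°.
Leg 2: -71.5° → -40.4°, shortest Δλ = 31.1° (east) — does not cross 180°.
Leg 3: -40.4° → +173.5°, shortest Δλ = -146.1° (west) — crosses 180°.
Leg 4: +173.5° → -59.8°, shortest Δλ = 126.7° (east) — crosses 180°.
Leg 5: -59.8° → +169.9°, shortest Δλ = -130.3° (west) — crosses 180°.
Total crossings: 3.

3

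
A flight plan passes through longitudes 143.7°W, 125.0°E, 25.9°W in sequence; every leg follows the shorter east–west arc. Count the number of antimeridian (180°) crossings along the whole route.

Leg 1: -143.7° → +125.0°, shortest Δλ = -91.3° (west) — crosses 180°.
Leg 2: +125.0° → -25.9°, shortest Δλ = -150.9° (west) — does not cross 180°.
Total crossings: 1.

1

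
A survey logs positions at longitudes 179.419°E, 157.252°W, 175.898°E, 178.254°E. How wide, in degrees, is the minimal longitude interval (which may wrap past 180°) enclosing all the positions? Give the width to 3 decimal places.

26.850°

Sort the longitudes: -157.252°, +175.898°, +178.254°, +179.419°.
Eastward gaps between consecutive values (wrapping around): 333.150°, 2.356°, 1.165°, 23.329°.
Largest gap = 333.150° ⇒ minimal covering band is its complement: 360° − 333.150° = 26.850°.
Band runs from +175.898° eastward to -157.252°, crossing the antimeridian.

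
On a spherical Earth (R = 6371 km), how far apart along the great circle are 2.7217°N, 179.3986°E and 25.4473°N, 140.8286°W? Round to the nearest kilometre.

Δλ = -140.8286 − 179.3986 = -320.2272°; wrapped into (−180°, 180°]: 39.7728°.
Δφ = 25.4473 − 2.7217 = 22.7256°.
a = sin²(Δφ/2) + cos φ₁ · cos φ₂ · sin²(Δλ/2) = 0.143180.
c = 2·atan2(√a, √(1−a)) = 0.77612 rad → d = 6371·c ≈ 4944.63 km.

4945 km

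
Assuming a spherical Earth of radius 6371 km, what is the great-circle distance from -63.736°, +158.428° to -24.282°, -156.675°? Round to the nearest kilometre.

Δλ = -156.675 − 158.428 = -315.103°; wrapped into (−180°, 180°]: 44.897°.
Δφ = -24.282 − -63.736 = 39.454°.
a = sin²(Δφ/2) + cos φ₁ · cos φ₂ · sin²(Δλ/2) = 0.172747.
c = 2·atan2(√a, √(1−a)) = 0.85727 rad → d = 6371·c ≈ 5461.65 km.

5462 km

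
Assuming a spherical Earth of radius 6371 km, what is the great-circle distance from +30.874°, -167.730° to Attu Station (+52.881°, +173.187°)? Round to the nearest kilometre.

Δλ = 173.187 − -167.730 = 340.917°; wrapped into (−180°, 180°]: -19.083°.
Δφ = 52.881 − 30.874 = 22.007°.
a = sin²(Δφ/2) + cos φ₁ · cos φ₂ · sin²(Δλ/2) = 0.050663.
c = 2·atan2(√a, √(1−a)) = 0.45406 rad → d = 6371·c ≈ 2892.81 km.

2893 km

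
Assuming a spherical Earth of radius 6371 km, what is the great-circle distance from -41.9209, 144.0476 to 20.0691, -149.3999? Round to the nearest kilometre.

9696 km

Δλ = -149.3999 − 144.0476 = -293.4475°; wrapped into (−180°, 180°]: 66.5525°.
Δφ = 20.0691 − -41.9209 = 61.9900°.
a = sin²(Δφ/2) + cos φ₁ · cos φ₂ · sin²(Δλ/2) = 0.475584.
c = 2·atan2(√a, √(1−a)) = 1.52195 rad → d = 6371·c ≈ 9696.31 km.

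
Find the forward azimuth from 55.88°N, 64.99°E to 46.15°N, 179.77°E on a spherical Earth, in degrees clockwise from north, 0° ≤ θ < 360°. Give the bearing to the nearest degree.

Δλ = 179.77 − 64.99 = 114.78°.
θ = atan2( sin Δλ · cos φ₂ , cos φ₁ · sin φ₂ − sin φ₁ · cos φ₂ · cos Δλ )
  = atan2(0.62898, 0.64490) = 44.284° → normalised to [0°, 360°): 44.284°.

44°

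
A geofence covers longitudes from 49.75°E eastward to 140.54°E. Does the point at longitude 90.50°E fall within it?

Band width going east from +49.75° to +140.54°: ((140.54 − 49.75) mod 360) = 90.79°.
Offset of +90.50° east of the west edge: ((90.50 − 49.75) mod 360) = 40.75°.
40.75° ≤ 90.79° ⇒ inside.

Yes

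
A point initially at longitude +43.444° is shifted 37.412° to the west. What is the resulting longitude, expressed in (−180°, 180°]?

Start at +43.444°; shift −37.412° → +6.032°.
+6.032° already lies in (−180°, 180°].

+6.032°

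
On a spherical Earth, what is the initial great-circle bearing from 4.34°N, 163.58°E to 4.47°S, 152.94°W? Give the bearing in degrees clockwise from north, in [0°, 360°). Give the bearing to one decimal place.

Δλ = -152.94 − 163.58 = -316.52°; wrapped into (−180°, 180°]: 43.48°.
θ = atan2( sin Δλ · cos φ₂ , cos φ₁ · sin φ₂ − sin φ₁ · cos φ₂ · cos Δλ )
  = atan2(0.68601, -0.13246) = 100.928° → normalised to [0°, 360°): 100.928°.

100.9°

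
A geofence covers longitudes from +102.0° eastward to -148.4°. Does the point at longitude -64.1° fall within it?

No

Band width going east from +102.0° to -148.4°: ((-148.4 − 102.0) mod 360) = 109.6°.
Offset of -64.1° east of the west edge: ((-64.1 − 102.0) mod 360) = 193.9°.
193.9° > 109.6° ⇒ outside.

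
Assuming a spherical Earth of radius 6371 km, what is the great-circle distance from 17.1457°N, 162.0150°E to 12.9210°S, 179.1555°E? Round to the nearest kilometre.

Δλ = 179.1555 − 162.0150 = 17.1405°.
Δφ = -12.9210 − 17.1457 = -30.0667°.
a = sin²(Δφ/2) + cos φ₁ · cos φ₂ · sin²(Δλ/2) = 0.087962.
c = 2·atan2(√a, √(1−a)) = 0.60223 rad → d = 6371·c ≈ 3836.79 km.

3837 km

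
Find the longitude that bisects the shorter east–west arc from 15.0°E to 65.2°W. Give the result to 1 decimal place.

25.1°W

Signed shortest Δλ from +15.0° to -65.2° is -80.2°.
Midpoint longitude = +15.0° + (-80.2°)/2 = +15.0° − 40.1° = -25.1°.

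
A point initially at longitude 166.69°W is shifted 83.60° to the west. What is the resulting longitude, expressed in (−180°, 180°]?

Start at -166.69°; shift −83.60° → -250.29°.
-250.29° lies outside (−180°, 180°]; add 360° → +109.71°.

109.71°E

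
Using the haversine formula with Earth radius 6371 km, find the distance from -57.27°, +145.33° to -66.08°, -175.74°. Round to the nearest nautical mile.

1203 nmi

Δλ = -175.74 − 145.33 = -321.07°; wrapped into (−180°, 180°]: 38.93°.
Δφ = -66.08 − -57.27 = -8.81°.
a = sin²(Δφ/2) + cos φ₁ · cos φ₂ · sin²(Δλ/2) = 0.030243.
c = 2·atan2(√a, √(1−a)) = 0.34958 rad → d = 6371·c ≈ 2227.21 km ≈ 1202.59 nmi.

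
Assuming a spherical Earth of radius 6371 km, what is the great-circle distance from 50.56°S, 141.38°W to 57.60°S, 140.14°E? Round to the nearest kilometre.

Δλ = 140.14 − -141.38 = 281.52°; wrapped into (−180°, 180°]: -78.48°.
Δφ = -57.60 − -50.56 = -7.04°.
a = sin²(Δφ/2) + cos φ₁ · cos φ₂ · sin²(Δλ/2) = 0.139977.
c = 2·atan2(√a, √(1−a)) = 0.76693 rad → d = 6371·c ≈ 4886.09 km.

4886 km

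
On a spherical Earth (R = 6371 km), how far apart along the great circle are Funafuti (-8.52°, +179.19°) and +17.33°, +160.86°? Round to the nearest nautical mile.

Δλ = 160.86 − 179.19 = -18.33°.
Δφ = 17.33 − -8.52 = 25.85°.
a = sin²(Δφ/2) + cos φ₁ · cos φ₂ · sin²(Δλ/2) = 0.073981.
c = 2·atan2(√a, √(1−a)) = 0.55093 rad → d = 6371·c ≈ 3509.98 km ≈ 1895.24 nmi.

1895 nmi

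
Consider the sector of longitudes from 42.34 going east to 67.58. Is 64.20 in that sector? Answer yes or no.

Yes

Band width going east from +42.34° to +67.58°: ((67.58 − 42.34) mod 360) = 25.24°.
Offset of +64.20° east of the west edge: ((64.20 − 42.34) mod 360) = 21.86°.
21.86° ≤ 25.24° ⇒ inside.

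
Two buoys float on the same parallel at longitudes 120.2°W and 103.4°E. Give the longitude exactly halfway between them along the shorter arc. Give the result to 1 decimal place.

171.6°E

Signed shortest Δλ from -120.2° to +103.4° is -136.4°.
Midpoint longitude = -120.2° + (-136.4°)/2 = -120.2° − 68.2° = -188.4°.
Normalise into (−180°, 180°]: +171.6°.
(The naïve average (-120.2 + +103.4)/2 = -8.4° is on the wrong side of the globe.)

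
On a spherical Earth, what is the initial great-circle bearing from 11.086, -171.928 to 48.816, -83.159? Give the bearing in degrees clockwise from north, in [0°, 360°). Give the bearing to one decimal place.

Δλ = -83.159 − -171.928 = 88.769°.
θ = atan2( sin Δλ · cos φ₂ , cos φ₁ · sin φ₂ − sin φ₁ · cos φ₂ · cos Δλ )
  = atan2(0.65833, 0.73583) = 41.818° → normalised to [0°, 360°): 41.818°.

41.8°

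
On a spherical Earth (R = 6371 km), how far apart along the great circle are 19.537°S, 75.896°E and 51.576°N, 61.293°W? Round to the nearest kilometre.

14874 km

Δλ = -61.293 − 75.896 = -137.189°.
Δφ = 51.576 − -19.537 = 71.113°.
a = sin²(Δφ/2) + cos φ₁ · cos φ₂ · sin²(Δλ/2) = 0.845829.
c = 2·atan2(√a, √(1−a)) = 2.33458 rad → d = 6371·c ≈ 14873.60 km.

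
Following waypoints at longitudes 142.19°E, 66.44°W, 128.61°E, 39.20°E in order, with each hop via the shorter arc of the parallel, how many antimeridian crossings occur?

Leg 1: +142.19° → -66.44°, shortest Δλ = 151.37° (east) — crosses 180°.
Leg 2: -66.44° → +128.61°, shortest Δλ = -164.95° (west) — crosses 180°.
Leg 3: +128.61° → +39.20°, shortest Δλ = -89.41° (west) — does not cross 180°.
Total crossings: 2.

2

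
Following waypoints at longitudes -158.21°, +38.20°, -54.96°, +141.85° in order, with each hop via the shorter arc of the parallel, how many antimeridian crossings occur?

2

Leg 1: -158.21° → +38.20°, shortest Δλ = -163.59° (west) — crosses 180°.
Leg 2: +38.20° → -54.96°, shortest Δλ = -93.16° (west) — does not cross 180°.
Leg 3: -54.96° → +141.85°, shortest Δλ = -163.19° (west) — crosses 180°.
Total crossings: 2.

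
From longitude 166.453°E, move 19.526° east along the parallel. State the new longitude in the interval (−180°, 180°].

Start at +166.453°; shift +19.526° → +185.979°.
+185.979° lies outside (−180°, 180°]; subtract 360° → -174.021°.

174.021°W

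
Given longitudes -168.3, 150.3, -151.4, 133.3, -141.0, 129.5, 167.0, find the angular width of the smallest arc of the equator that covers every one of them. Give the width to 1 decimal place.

89.5°

Sort the longitudes: -168.3°, -151.4°, -141.0°, +129.5°, +133.3°, +150.3°, +167.0°.
Eastward gaps between consecutive values (wrapping around): 16.9°, 10.4°, 270.5°, 3.8°, 17.0°, 16.7°, 24.7°.
Largest gap = 270.5° ⇒ minimal covering band is its complement: 360° − 270.5° = 89.5°.
Band runs from +129.5° eastward to -141.0°, crossing the antimeridian.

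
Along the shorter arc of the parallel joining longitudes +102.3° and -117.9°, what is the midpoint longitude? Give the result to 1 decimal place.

Signed shortest Δλ from +102.3° to -117.9° is +139.8°.
Midpoint longitude = +102.3° + (+139.8°)/2 = +102.3° + 69.9° = +172.2°.
(The naïve average (+102.3 + -117.9)/2 = -7.8° is on the wrong side of the globe.)

+172.2°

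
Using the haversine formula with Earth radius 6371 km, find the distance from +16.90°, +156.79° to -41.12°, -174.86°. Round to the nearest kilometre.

7082 km

Δλ = -174.86 − 156.79 = -331.65°; wrapped into (−180°, 180°]: 28.35°.
Δφ = -41.12 − 16.90 = -58.02°.
a = sin²(Δφ/2) + cos φ₁ · cos φ₂ · sin²(Δλ/2) = 0.278414.
c = 2·atan2(√a, √(1−a)) = 1.11166 rad → d = 6371·c ≈ 7082.39 km.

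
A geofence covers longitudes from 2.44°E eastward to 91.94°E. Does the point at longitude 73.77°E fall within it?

Band width going east from +2.44° to +91.94°: ((91.94 − 2.44) mod 360) = 89.50°.
Offset of +73.77° east of the west edge: ((73.77 − 2.44) mod 360) = 71.33°.
71.33° ≤ 89.50° ⇒ inside.

Yes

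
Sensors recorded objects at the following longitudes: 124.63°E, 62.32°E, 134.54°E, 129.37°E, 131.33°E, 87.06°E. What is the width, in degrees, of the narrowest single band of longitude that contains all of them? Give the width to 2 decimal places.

Sort the longitudes: +62.32°, +87.06°, +124.63°, +129.37°, +131.33°, +134.54°.
Eastward gaps between consecutive values (wrapping around): 24.74°, 37.57°, 4.74°, 1.96°, 3.21°, 287.78°.
Largest gap = 287.78° ⇒ minimal covering band is its complement: 360° − 287.78° = 72.22°.
Band runs from +62.32° eastward to +134.54°.

72.22°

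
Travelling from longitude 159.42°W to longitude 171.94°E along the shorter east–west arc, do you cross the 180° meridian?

Yes

Naïve |171.94 − -159.42| = 331.36° > 180°, so the shorter arc goes the other way round — across 180°.
Signed shortest Δλ = ((171.94 − -159.42 + 180) mod 360) − 180 = -28.64°.
Going west by 28.64° from -159.42° passes through 180° before reaching +171.94°.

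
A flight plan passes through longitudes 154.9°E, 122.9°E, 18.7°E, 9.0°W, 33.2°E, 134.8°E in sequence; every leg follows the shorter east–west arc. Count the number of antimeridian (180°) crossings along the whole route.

0

Leg 1: +154.9° → +122.9°, shortest Δλ = -32.0° (west) — does not cross 180°.
Leg 2: +122.9° → +18.7°, shortest Δλ = -104.2° (west) — does not cross 180°.
Leg 3: +18.7° → -9.0°, shortest Δλ = -27.7° (west) — does not cross 180°.
Leg 4: -9.0° → +33.2°, shortest Δλ = 42.2° (east) — does not cross 180°.
Leg 5: +33.2° → +134.8°, shortest Δλ = 101.6° (east) — does not cross 180°.
Total crossings: 0.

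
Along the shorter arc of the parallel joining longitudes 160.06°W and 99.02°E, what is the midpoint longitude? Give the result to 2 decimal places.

149.48°E

Signed shortest Δλ from -160.06° to +99.02° is -100.92°.
Midpoint longitude = -160.06° + (-100.92°)/2 = -160.06° − 50.46° = -210.52°.
Normalise into (−180°, 180°]: +149.48°.
(The naïve average (-160.06 + +99.02)/2 = -30.52° is on the wrong side of the globe.)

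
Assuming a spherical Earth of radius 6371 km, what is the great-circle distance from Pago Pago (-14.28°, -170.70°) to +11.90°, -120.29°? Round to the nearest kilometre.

Δλ = -120.29 − -170.70 = 50.41°.
Δφ = 11.90 − -14.28 = 26.18°.
a = sin²(Δφ/2) + cos φ₁ · cos φ₂ · sin²(Δλ/2) = 0.223268.
c = 2·atan2(√a, √(1−a)) = 0.98428 rad → d = 6371·c ≈ 6270.85 km.

6271 km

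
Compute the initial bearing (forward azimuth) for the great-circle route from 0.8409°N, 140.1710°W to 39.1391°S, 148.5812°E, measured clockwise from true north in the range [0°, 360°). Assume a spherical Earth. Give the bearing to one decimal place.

229.2°

Δλ = 148.5812 − -140.1710 = 288.7522°; wrapped into (−180°, 180°]: -71.2478°.
θ = atan2( sin Δλ · cos φ₂ , cos φ₁ · sin φ₂ − sin φ₁ · cos φ₂ · cos Δλ )
  = atan2(-0.73444, -0.63480) = -130.838° → normalised to [0°, 360°): 229.162°.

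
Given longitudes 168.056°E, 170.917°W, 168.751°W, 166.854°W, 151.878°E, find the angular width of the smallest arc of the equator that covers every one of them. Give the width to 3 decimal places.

41.268°

Sort the longitudes: -170.917°, -168.751°, -166.854°, +151.878°, +168.056°.
Eastward gaps between consecutive values (wrapping around): 2.166°, 1.897°, 318.732°, 16.178°, 21.027°.
Largest gap = 318.732° ⇒ minimal covering band is its complement: 360° − 318.732° = 41.268°.
Band runs from +151.878° eastward to -166.854°, crossing the antimeridian.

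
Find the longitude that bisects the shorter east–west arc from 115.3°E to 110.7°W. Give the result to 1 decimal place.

Signed shortest Δλ from +115.3° to -110.7° is +134.0°.
Midpoint longitude = +115.3° + (+134.0°)/2 = +115.3° + 67.0° = +182.3°.
Normalise into (−180°, 180°]: -177.7°.
(The naïve average (+115.3 + -110.7)/2 = 2.3° is on the wrong side of the globe.)

177.7°W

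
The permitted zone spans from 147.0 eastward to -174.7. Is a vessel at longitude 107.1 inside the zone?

No

Band width going east from +147.0° to -174.7°: ((-174.7 − 147.0) mod 360) = 38.3°.
Offset of +107.1° east of the west edge: ((107.1 − 147.0) mod 360) = 320.1°.
320.1° > 38.3° ⇒ outside.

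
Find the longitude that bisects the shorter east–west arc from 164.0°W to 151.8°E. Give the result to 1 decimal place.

Signed shortest Δλ from -164.0° to +151.8° is -44.2°.
Midpoint longitude = -164.0° + (-44.2°)/2 = -164.0° − 22.1° = -186.1°.
Normalise into (−180°, 180°]: +173.9°.
(The naïve average (-164.0 + +151.8)/2 = -6.1° is on the wrong side of the globe.)

173.9°E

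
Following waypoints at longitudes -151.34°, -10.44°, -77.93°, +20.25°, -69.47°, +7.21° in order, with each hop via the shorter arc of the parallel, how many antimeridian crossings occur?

Leg 1: -151.34° → -10.44°, shortest Δλ = 140.9° (east) — does not cross 180°.
Leg 2: -10.44° → -77.93°, shortest Δλ = -67.49° (west) — does not cross 180°.
Leg 3: -77.93° → +20.25°, shortest Δλ = 98.18° (east) — does not cross 180°.
Leg 4: +20.25° → -69.47°, shortest Δλ = -89.72° (west) — does not cross 180°.
Leg 5: -69.47° → +7.21°, shortest Δλ = 76.68° (east) — does not cross 180°.
Total crossings: 0.

0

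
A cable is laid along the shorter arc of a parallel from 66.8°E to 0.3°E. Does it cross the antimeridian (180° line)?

No

Signed shortest Δλ = ((0.3 − 66.8 + 180) mod 360) − 180 = -66.5°.
Going west by 66.5° from +66.8° reaches +0.3° without touching 180°.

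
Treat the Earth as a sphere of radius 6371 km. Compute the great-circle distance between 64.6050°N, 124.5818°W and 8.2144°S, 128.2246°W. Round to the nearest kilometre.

Δλ = -128.2246 − -124.5818 = -3.6428°.
Δφ = -8.2144 − 64.6050 = -72.8194°.
a = sin²(Δφ/2) + cos φ₁ · cos φ₂ · sin²(Δλ/2) = 0.352737.
c = 2·atan2(√a, √(1−a)) = 1.27184 rad → d = 6371·c ≈ 8102.87 km.

8103 km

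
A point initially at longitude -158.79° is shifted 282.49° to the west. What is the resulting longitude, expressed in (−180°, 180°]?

-81.28°

Start at -158.79°; shift −282.49° → -441.28°.
-441.28° lies outside (−180°, 180°]; add 360° → -81.28°.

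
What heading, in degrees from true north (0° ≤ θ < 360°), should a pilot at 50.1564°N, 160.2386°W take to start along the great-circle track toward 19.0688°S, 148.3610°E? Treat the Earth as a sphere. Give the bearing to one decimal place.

Δλ = 148.3610 − -160.2386 = 308.5996°; wrapped into (−180°, 180°]: -51.4004°.
θ = atan2( sin Δλ · cos φ₂ , cos φ₁ · sin φ₂ − sin φ₁ · cos φ₂ · cos Δλ )
  = atan2(-0.73864, -0.66204) = -131.870° → normalised to [0°, 360°): 228.130°.

228.1°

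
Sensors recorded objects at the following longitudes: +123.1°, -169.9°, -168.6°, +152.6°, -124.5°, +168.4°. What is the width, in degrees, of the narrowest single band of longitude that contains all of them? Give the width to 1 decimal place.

112.4°

Sort the longitudes: -169.9°, -168.6°, -124.5°, +123.1°, +152.6°, +168.4°.
Eastward gaps between consecutive values (wrapping around): 1.3°, 44.1°, 247.6°, 29.5°, 15.8°, 21.7°.
Largest gap = 247.6° ⇒ minimal covering band is its complement: 360° − 247.6° = 112.4°.
Band runs from +123.1° eastward to -124.5°, crossing the antimeridian.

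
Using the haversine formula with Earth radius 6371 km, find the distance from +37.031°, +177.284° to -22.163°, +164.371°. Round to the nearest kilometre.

6720 km

Δλ = 164.371 − 177.284 = -12.913°.
Δφ = -22.163 − 37.031 = -59.194°.
a = sin²(Δφ/2) + cos φ₁ · cos φ₂ · sin²(Δλ/2) = 0.253282.
c = 2·atan2(√a, √(1−a)) = 1.05476 rad → d = 6371·c ≈ 6719.88 km.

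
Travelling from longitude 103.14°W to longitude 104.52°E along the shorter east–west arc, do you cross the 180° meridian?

Yes

Naïve |104.52 − -103.14| = 207.66° > 180°, so the shorter arc goes the other way round — across 180°.
Signed shortest Δλ = ((104.52 − -103.14 + 180) mod 360) − 180 = -152.34°.
Going west by 152.34° from -103.14° passes through 180° before reaching +104.52°.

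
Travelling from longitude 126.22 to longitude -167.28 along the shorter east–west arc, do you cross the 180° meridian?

Naïve |-167.28 − 126.22| = 293.5° > 180°, so the shorter arc goes the other way round — across 180°.
Signed shortest Δλ = ((-167.28 − 126.22 + 180) mod 360) − 180 = 66.5°.
Going east by 66.5° from +126.22° passes through 180° before reaching -167.28°.

Yes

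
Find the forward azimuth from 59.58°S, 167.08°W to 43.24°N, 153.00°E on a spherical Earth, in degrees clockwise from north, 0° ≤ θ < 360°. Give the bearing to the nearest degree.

Δλ = 153.00 − -167.08 = 320.08°; wrapped into (−180°, 180°]: -39.92°.
θ = atan2( sin Δλ · cos φ₂ , cos φ₁ · sin φ₂ − sin φ₁ · cos φ₂ · cos Δλ )
  = atan2(-0.46749, 0.82866) = -29.429° → normalised to [0°, 360°): 330.571°.

331°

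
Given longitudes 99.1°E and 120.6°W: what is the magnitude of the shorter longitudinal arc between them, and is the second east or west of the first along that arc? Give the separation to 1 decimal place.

140.3° east

Raw difference: -120.6 − 99.1 = -219.7°.
Normalise into (−180°, 180°]: -219.7° + 360° = 140.3°.
Positive ⇒ the second point lies to the east; separation 140.3°.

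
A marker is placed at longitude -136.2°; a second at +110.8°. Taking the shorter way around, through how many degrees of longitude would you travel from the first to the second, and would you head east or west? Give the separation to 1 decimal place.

113.0° west

Raw difference: 110.8 − -136.2 = 247.0°.
Normalise into (−180°, 180°]: 247.0° − 360° = -113.0°.
Negative ⇒ the second point lies to the west; separation 113.0°.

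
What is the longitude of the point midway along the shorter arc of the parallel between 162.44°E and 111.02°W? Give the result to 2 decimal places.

Signed shortest Δλ from +162.44° to -111.02° is +86.54°.
Midpoint longitude = +162.44° + (+86.54°)/2 = +162.44° + 43.27° = +205.71°.
Normalise into (−180°, 180°]: -154.29°.
(The naïve average (+162.44 + -111.02)/2 = 25.71° is on the wrong side of the globe.)

154.29°W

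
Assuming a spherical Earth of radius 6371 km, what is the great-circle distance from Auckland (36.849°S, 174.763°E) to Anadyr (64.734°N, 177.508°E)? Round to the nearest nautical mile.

Δλ = 177.508 − 174.763 = 2.745°.
Δφ = 64.734 − -36.849 = 101.583°.
a = sin²(Δφ/2) + cos φ₁ · cos φ₂ · sin²(Δλ/2) = 0.600590.
c = 2·atan2(√a, √(1−a)) = 1.77336 rad → d = 6371·c ≈ 11298.06 km ≈ 6100.47 nmi.

6100 nmi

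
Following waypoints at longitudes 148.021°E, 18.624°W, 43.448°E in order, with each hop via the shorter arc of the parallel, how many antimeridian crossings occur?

0

Leg 1: +148.021° → -18.624°, shortest Δλ = -166.645° (west) — does not cross 180°.
Leg 2: -18.624° → +43.448°, shortest Δλ = 62.072° (east) — does not cross 180°.
Total crossings: 0.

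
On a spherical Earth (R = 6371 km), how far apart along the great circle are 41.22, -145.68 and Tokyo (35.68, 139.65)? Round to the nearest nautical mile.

3417 nmi

Δλ = 139.65 − -145.68 = 285.33°; wrapped into (−180°, 180°]: -74.67°.
Δφ = 35.68 − 41.22 = -5.54°.
a = sin²(Δφ/2) + cos φ₁ · cos φ₂ · sin²(Δλ/2) = 0.227064.
c = 2·atan2(√a, √(1−a)) = 0.99337 rad → d = 6371·c ≈ 6328.75 km ≈ 3417.25 nmi.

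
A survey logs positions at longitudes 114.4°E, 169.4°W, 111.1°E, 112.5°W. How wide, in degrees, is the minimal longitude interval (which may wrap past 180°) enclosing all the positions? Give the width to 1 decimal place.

136.4°

Sort the longitudes: -169.4°, -112.5°, +111.1°, +114.4°.
Eastward gaps between consecutive values (wrapping around): 56.9°, 223.6°, 3.3°, 76.2°.
Largest gap = 223.6° ⇒ minimal covering band is its complement: 360° − 223.6° = 136.4°.
Band runs from +111.1° eastward to -112.5°, crossing the antimeridian.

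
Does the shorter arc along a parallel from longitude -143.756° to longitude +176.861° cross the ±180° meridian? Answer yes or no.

Yes

Naïve |176.861 − -143.756| = 320.617° > 180°, so the shorter arc goes the other way round — across 180°.
Signed shortest Δλ = ((176.861 − -143.756 + 180) mod 360) − 180 = -39.383°.
Going west by 39.383° from -143.756° passes through 180° before reaching +176.861°.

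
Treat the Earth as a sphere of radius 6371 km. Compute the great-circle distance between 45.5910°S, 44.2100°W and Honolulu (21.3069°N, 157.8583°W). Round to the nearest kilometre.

Δλ = -157.8583 − -44.2100 = -113.6483°.
Δφ = 21.3069 − -45.5910 = 66.8979°.
a = sin²(Δφ/2) + cos φ₁ · cos φ₂ · sin²(Δλ/2) = 0.760541.
c = 2·atan2(√a, √(1−a)) = 2.11891 rad → d = 6371·c ≈ 13499.60 km.

13500 km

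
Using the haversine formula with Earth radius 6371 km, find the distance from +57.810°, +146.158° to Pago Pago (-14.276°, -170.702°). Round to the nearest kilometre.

Δλ = -170.702 − 146.158 = -316.860°; wrapped into (−180°, 180°]: 43.140°.
Δφ = -14.276 − 57.810 = -72.086°.
a = sin²(Δφ/2) + cos φ₁ · cos φ₂ · sin²(Δλ/2) = 0.415984.
c = 2·atan2(√a, √(1−a)) = 1.40196 rad → d = 6371·c ≈ 8931.91 km.

8932 km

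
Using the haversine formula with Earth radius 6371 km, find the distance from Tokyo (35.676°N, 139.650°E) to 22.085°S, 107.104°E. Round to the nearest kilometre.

7279 km

Δλ = 107.104 − 139.650 = -32.546°.
Δφ = -22.085 − 35.676 = -57.761°.
a = sin²(Δφ/2) + cos φ₁ · cos φ₂ · sin²(Δλ/2) = 0.292378.
c = 2·atan2(√a, √(1−a)) = 1.14259 rad → d = 6371·c ≈ 7279.41 km.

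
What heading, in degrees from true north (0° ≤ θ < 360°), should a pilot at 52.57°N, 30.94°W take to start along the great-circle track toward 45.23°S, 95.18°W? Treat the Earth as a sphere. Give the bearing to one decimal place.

223.2°

Δλ = -95.18 − -30.94 = -64.24°.
θ = atan2( sin Δλ · cos φ₂ , cos φ₁ · sin φ₂ − sin φ₁ · cos φ₂ · cos Δλ )
  = atan2(-0.63427, -0.67455) = -136.762° → normalised to [0°, 360°): 223.238°.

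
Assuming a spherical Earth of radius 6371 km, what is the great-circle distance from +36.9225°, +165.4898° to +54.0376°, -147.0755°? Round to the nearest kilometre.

4059 km

Δλ = -147.0755 − 165.4898 = -312.5653°; wrapped into (−180°, 180°]: 47.4347°.
Δφ = 54.0376 − 36.9225 = 17.1151°.
a = sin²(Δφ/2) + cos φ₁ · cos φ₂ · sin²(Δλ/2) = 0.098097.
c = 2·atan2(√a, √(1−a)) = 0.63713 rad → d = 6371·c ≈ 4059.16 km.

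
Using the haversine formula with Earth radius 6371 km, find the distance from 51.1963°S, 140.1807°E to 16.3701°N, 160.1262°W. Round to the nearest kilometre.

Δλ = -160.1262 − 140.1807 = -300.3069°; wrapped into (−180°, 180°]: 59.6931°.
Δφ = 16.3701 − -51.1963 = 67.5664°.
a = sin²(Δφ/2) + cos φ₁ · cos φ₂ · sin²(Δλ/2) = 0.458114.
c = 2·atan2(√a, √(1−a)) = 1.48693 rad → d = 6371·c ≈ 9473.21 km.

9473 km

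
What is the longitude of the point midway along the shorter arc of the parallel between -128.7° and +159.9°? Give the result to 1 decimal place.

-164.4°

Signed shortest Δλ from -128.7° to +159.9° is -71.4°.
Midpoint longitude = -128.7° + (-71.4°)/2 = -128.7° − 35.7° = -164.4°.
(The naïve average (-128.7 + +159.9)/2 = 15.6° is on the wrong side of the globe.)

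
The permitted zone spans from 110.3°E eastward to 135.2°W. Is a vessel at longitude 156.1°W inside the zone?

Band width going east from +110.3° to -135.2°: ((-135.2 − 110.3) mod 360) = 114.5°.
Offset of -156.1° east of the west edge: ((-156.1 − 110.3) mod 360) = 93.6°.
93.6° ≤ 114.5° ⇒ inside.

Yes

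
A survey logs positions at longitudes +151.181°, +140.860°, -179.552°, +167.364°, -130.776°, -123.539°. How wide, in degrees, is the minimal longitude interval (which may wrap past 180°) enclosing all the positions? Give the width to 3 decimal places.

95.601°

Sort the longitudes: -179.552°, -130.776°, -123.539°, +140.860°, +151.181°, +167.364°.
Eastward gaps between consecutive values (wrapping around): 48.776°, 7.237°, 264.399°, 10.321°, 16.183°, 13.084°.
Largest gap = 264.399° ⇒ minimal covering band is its complement: 360° − 264.399° = 95.601°.
Band runs from +140.860° eastward to -123.539°, crossing the antimeridian.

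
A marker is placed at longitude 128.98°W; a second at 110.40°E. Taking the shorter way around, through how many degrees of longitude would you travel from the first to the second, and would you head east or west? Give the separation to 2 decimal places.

Raw difference: 110.40 − -128.98 = 239.38°.
Normalise into (−180°, 180°]: 239.38° − 360° = -120.62°.
Negative ⇒ the second point lies to the west; separation 120.62°.

120.62° west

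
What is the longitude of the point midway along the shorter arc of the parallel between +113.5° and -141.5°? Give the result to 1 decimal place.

+166.0°

Signed shortest Δλ from +113.5° to -141.5° is +105.0°.
Midpoint longitude = +113.5° + (+105.0°)/2 = +113.5° + 52.5° = +166.0°.
(The naïve average (+113.5 + -141.5)/2 = -14.0° is on the wrong side of the globe.)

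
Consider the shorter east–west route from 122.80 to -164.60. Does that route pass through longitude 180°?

Naïve |-164.60 − 122.80| = 287.4° > 180°, so the shorter arc goes the other way round — across 180°.
Signed shortest Δλ = ((-164.60 − 122.80 + 180) mod 360) − 180 = 72.6°.
Going east by 72.6° from +122.80° passes through 180° before reaching -164.60°.

Yes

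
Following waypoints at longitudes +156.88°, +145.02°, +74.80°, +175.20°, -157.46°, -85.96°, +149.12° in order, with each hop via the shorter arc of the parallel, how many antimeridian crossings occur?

2

Leg 1: +156.88° → +145.02°, shortest Δλ = -11.86° (west) — does not cross 180°.
Leg 2: +145.02° → +74.80°, shortest Δλ = -70.22° (west) — does not cross 180°.
Leg 3: +74.80° → +175.20°, shortest Δλ = 100.4° (east) — does not cross 180°.
Leg 4: +175.20° → -157.46°, shortest Δλ = 27.34° (east) — crosses 180°.
Leg 5: -157.46° → -85.96°, shortest Δλ = 71.5° (east) — does not cross 180°.
Leg 6: -85.96° → +149.12°, shortest Δλ = -124.92° (west) — crosses 180°.
Total crossings: 2.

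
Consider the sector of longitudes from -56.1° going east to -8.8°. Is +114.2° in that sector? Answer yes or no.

Band width going east from -56.1° to -8.8°: ((-8.8 − -56.1) mod 360) = 47.3°.
Offset of +114.2° east of the west edge: ((114.2 − -56.1) mod 360) = 170.3°.
170.3° > 47.3° ⇒ outside.

No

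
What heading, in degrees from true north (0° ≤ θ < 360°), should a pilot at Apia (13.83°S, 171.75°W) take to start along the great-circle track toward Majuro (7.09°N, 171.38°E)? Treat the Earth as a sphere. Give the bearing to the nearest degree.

Δλ = 171.38 − -171.75 = 343.13°; wrapped into (−180°, 180°]: -16.87°.
θ = atan2( sin Δλ · cos φ₂ , cos φ₁ · sin φ₂ − sin φ₁ · cos φ₂ · cos Δλ )
  = atan2(-0.28798, 0.34686) = -39.702° → normalised to [0°, 360°): 320.298°.

320°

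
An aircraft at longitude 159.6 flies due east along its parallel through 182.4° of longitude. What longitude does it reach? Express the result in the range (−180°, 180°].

Start at +159.6°; shift +182.4° → +342.0°.
+342.0° lies outside (−180°, 180°]; subtract 360° → -18.0°.

-18.0°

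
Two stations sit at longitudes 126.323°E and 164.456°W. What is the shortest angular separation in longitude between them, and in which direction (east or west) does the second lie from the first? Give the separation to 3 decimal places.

Raw difference: -164.456 − 126.323 = -290.779°.
Normalise into (−180°, 180°]: -290.779° + 360° = 69.221°.
Positive ⇒ the second point lies to the east; separation 69.221°.

69.221° east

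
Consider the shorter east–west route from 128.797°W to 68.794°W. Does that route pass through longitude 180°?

No

Signed shortest Δλ = ((-68.794 − -128.797 + 180) mod 360) − 180 = 60.003°.
Going east by 60.003° from -128.797° reaches -68.794° without touching 180°.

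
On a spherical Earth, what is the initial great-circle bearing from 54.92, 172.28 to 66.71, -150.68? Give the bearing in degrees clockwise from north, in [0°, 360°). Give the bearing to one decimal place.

41.5°

Δλ = -150.68 − 172.28 = -322.96°; wrapped into (−180°, 180°]: 37.04°.
θ = atan2( sin Δλ · cos φ₂ , cos φ₁ · sin φ₂ − sin φ₁ · cos φ₂ · cos Δλ )
  = atan2(0.23817, 0.26962) = 41.456° → normalised to [0°, 360°): 41.456°.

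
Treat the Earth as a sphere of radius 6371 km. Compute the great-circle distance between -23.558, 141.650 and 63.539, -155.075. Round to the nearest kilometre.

Δλ = -155.075 − 141.650 = -296.725°; wrapped into (−180°, 180°]: 63.275°.
Δφ = 63.539 − -23.558 = 87.097°.
a = sin²(Δφ/2) + cos φ₁ · cos φ₂ · sin²(Δλ/2) = 0.587061.
c = 2·atan2(√a, √(1−a)) = 1.74581 rad → d = 6371·c ≈ 11122.56 km.

11123 km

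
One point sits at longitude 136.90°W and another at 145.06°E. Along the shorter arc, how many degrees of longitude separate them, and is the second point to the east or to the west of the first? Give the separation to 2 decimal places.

Raw difference: 145.06 − -136.90 = 281.96°.
Normalise into (−180°, 180°]: 281.96° − 360° = -78.04°.
Negative ⇒ the second point lies to the west; separation 78.04°.

78.04° west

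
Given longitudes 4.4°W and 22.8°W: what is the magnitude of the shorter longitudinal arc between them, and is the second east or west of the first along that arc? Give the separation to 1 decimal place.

Raw difference: -22.8 − -4.4 = -18.4°.
Normalise into (−180°, 180°]: -18.4° stays -18.4°.
Negative ⇒ the second point lies to the west; separation 18.4°.

18.4° west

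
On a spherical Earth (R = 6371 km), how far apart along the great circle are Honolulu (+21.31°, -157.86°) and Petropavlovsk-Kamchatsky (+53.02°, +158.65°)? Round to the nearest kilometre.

Δλ = 158.65 − -157.86 = 316.51°; wrapped into (−180°, 180°]: -43.49°.
Δφ = 53.02 − 21.31 = 31.71°.
a = sin²(Δφ/2) + cos φ₁ · cos φ₂ · sin²(Δλ/2) = 0.151558.
c = 2·atan2(√a, √(1−a)) = 0.79975 rad → d = 6371·c ≈ 5095.22 km.

5095 km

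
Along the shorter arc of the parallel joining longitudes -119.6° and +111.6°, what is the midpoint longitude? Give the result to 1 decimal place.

+176.0°

Signed shortest Δλ from -119.6° to +111.6° is -128.8°.
Midpoint longitude = -119.6° + (-128.8°)/2 = -119.6° − 64.4° = -184.0°.
Normalise into (−180°, 180°]: +176.0°.
(The naïve average (-119.6 + +111.6)/2 = -4.0° is on the wrong side of the globe.)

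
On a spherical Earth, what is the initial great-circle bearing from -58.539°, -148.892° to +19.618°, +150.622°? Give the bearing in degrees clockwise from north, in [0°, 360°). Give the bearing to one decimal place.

Δλ = 150.622 − -148.892 = 299.514°; wrapped into (−180°, 180°]: -60.486°.
θ = atan2( sin Δλ · cos φ₂ , cos φ₁ · sin φ₂ − sin φ₁ · cos φ₂ · cos Δλ )
  = atan2(-0.81972, 0.57106) = -55.137° → normalised to [0°, 360°): 304.863°.

304.9°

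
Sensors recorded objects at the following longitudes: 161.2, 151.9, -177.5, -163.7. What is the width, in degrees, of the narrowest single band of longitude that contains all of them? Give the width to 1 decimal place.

44.4°

Sort the longitudes: -177.5°, -163.7°, +151.9°, +161.2°.
Eastward gaps between consecutive values (wrapping around): 13.8°, 315.6°, 9.3°, 21.3°.
Largest gap = 315.6° ⇒ minimal covering band is its complement: 360° − 315.6° = 44.4°.
Band runs from +151.9° eastward to -163.7°, crossing the antimeridian.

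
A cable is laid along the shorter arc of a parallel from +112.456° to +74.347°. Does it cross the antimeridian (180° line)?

No

Signed shortest Δλ = ((74.347 − 112.456 + 180) mod 360) − 180 = -38.109°.
Going west by 38.109° from +112.456° reaches +74.347° without touching 180°.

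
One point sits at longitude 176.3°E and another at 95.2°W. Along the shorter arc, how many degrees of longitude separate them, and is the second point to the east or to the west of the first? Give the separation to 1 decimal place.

88.5° east

Raw difference: -95.2 − 176.3 = -271.5°.
Normalise into (−180°, 180°]: -271.5° + 360° = 88.5°.
Positive ⇒ the second point lies to the east; separation 88.5°.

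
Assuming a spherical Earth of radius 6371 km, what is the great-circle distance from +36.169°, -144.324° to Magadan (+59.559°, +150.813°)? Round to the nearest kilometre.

5221 km

Δλ = 150.813 − -144.324 = 295.137°; wrapped into (−180°, 180°]: -64.863°.
Δφ = 59.559 − 36.169 = 23.390°.
a = sin²(Δφ/2) + cos φ₁ · cos φ₂ · sin²(Δλ/2) = 0.158722.
c = 2·atan2(√a, √(1−a)) = 0.81954 rad → d = 6371·c ≈ 5221.31 km.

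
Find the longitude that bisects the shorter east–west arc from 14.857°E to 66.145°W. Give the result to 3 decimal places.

Signed shortest Δλ from +14.857° to -66.145° is -81.002°.
Midpoint longitude = +14.857° + (-81.002°)/2 = +14.857° − 40.501° = -25.644°.

25.644°W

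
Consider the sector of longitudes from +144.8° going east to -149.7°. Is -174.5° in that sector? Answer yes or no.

Band width going east from +144.8° to -149.7°: ((-149.7 − 144.8) mod 360) = 65.5°.
Offset of -174.5° east of the west edge: ((-174.5 − 144.8) mod 360) = 40.7°.
40.7° ≤ 65.5° ⇒ inside.

Yes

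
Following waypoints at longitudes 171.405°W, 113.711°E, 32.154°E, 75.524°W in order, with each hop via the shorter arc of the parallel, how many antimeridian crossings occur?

1

Leg 1: -171.405° → +113.711°, shortest Δλ = -74.884° (west) — crosses 180°.
Leg 2: +113.711° → +32.154°, shortest Δλ = -81.557° (west) — does not cross 180°.
Leg 3: +32.154° → -75.524°, shortest Δλ = -107.678° (west) — does not cross 180°.
Total crossings: 1.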